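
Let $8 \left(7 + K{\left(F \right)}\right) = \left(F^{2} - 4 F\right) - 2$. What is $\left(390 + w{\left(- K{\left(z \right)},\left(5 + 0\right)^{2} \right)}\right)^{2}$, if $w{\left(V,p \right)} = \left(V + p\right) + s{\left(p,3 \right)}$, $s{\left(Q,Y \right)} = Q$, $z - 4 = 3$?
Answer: $\frac{12652249}{64} \approx 1.9769 \cdot 10^{5}$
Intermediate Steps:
$z = 7$ ($z = 4 + 3 = 7$)
$K{\left(F \right)} = - \frac{29}{4} - \frac{F}{2} + \frac{F^{2}}{8}$ ($K{\left(F \right)} = -7 + \frac{\left(F^{2} - 4 F\right) - 2}{8} = -7 + \frac{-2 + F^{2} - 4 F}{8} = -7 - \left(\frac{1}{4} + \frac{F}{2} - \frac{F^{2}}{8}\right) = - \frac{29}{4} - \frac{F}{2} + \frac{F^{2}}{8}$)
$w{\left(V,p \right)} = V + 2 p$ ($w{\left(V,p \right)} = \left(V + p\right) + p = V + 2 p$)
$\left(390 + w{\left(- K{\left(z \right)},\left(5 + 0\right)^{2} \right)}\right)^{2} = \left(390 - \left(- \frac{29}{4} - \frac{7}{2} + \frac{49}{8} - 2 \left(5 + 0\right)^{2}\right)\right)^{2} = \left(390 - \left(- \frac{43}{4} - 50 + \frac{49}{8}\right)\right)^{2} = \left(390 + \left(- (- \frac{29}{4} - \frac{7}{2} + \frac{49}{8}) + 2 \cdot 25\right)\right)^{2} = \left(390 + \left(\left(-1\right) \left(- \frac{37}{8}\right) + 50\right)\right)^{2} = \left(390 + \left(\frac{37}{8} + 50\right)\right)^{2} = \left(390 + \frac{437}{8}\right)^{2} = \left(\frac{3557}{8}\right)^{2} = \frac{12652249}{64}$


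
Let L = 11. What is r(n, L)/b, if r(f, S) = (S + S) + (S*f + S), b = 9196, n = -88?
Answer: -85/836 ≈ -0.10167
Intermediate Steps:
r(f, S) = 3*S + S*f (r(f, S) = 2*S + (S + S*f) = 3*S + S*f)
r(n, L)/b = (11*(3 - 88))/9196 = (11*(-85))*(1/9196) = -935*1/9196 = -85/836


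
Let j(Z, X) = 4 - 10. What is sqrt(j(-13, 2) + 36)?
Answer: sqrt(30) ≈ 5.4772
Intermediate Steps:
j(Z, X) = -6
sqrt(j(-13, 2) + 36) = sqrt(-6 + 36) = sqrt(30)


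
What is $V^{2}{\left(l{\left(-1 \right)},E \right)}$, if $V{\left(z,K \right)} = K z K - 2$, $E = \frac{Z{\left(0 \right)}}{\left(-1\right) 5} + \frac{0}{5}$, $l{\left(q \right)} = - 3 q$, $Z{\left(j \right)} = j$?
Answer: $4$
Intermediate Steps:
$E = 0$ ($E = \frac{0}{\left(-1\right) 5} + \frac{0}{5} = \frac{0}{-5} + 0 \cdot \frac{1}{5} = 0 \left(- \frac{1}{5}\right) + 0 = 0 + 0 = 0$)
$V{\left(z,K \right)} = -2 + z K^{2}$ ($V{\left(z,K \right)} = z K^{2} - 2 = -2 + z K^{2}$)
$V^{2}{\left(l{\left(-1 \right)},E \right)} = \left(-2 + \left(-3\right) \left(-1\right) 0^{2}\right)^{2} = \left(-2 + 3 \cdot 0\right)^{2} = \left(-2 + 0\right)^{2} = \left(-2\right)^{2} = 4$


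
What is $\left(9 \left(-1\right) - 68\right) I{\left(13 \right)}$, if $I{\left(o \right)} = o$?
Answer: $-1001$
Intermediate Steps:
$\left(9 \left(-1\right) - 68\right) I{\left(13 \right)} = \left(9 \left(-1\right) - 68\right) 13 = \left(-9 - 68\right) 13 = \left(-77\right) 13 = -1001$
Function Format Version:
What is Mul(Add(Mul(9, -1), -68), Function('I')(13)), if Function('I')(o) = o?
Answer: -1001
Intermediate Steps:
Mul(Add(Mul(9, -1), -68), Function('I')(13)) = Mul(Add(Mul(9, -1), -68), 13) = Mul(Add(-9, -68), 13) = Mul(-77, 13) = -1001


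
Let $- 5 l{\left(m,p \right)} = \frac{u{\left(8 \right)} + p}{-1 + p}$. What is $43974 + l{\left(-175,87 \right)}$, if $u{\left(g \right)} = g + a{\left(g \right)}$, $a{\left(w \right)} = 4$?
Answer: $\frac{18908721}{430} \approx 43974.0$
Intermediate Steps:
$u{\left(g \right)} = 4 + g$ ($u{\left(g \right)} = g + 4 = 4 + g$)
$l{\left(m,p \right)} = - \frac{12 + p}{5 \left(-1 + p\right)}$ ($l{\left(m,p \right)} = - \frac{\left(\left(4 + 8\right) + p\right) \frac{1}{-1 + p}}{5} = - \frac{\left(12 + p\right) \frac{1}{-1 + p}}{5} = - \frac{\frac{1}{-1 + p} \left(12 + p\right)}{5} = - \frac{12 + p}{5 \left(-1 + p\right)}$)
$43974 + l{\left(-175,87 \right)} = 43974 + \frac{-12 - 87}{5 \left(-1 + 87\right)} = 43974 + \frac{-12 - 87}{5 \cdot 86} = 43974 + \frac{1}{5} \cdot \frac{1}{86} \left(-99\right) = 43974 - \frac{99}{430} = \frac{18908721}{430}$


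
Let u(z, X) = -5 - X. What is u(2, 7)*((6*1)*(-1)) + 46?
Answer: 118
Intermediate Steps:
u(2, 7)*((6*1)*(-1)) + 46 = (-5 - 1*7)*((6*1)*(-1)) + 46 = (-5 - 7)*(6*(-1)) + 46 = -12*(-6) + 46 = 72 + 46 = 118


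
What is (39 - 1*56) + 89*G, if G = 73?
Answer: 6480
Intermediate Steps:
(39 - 1*56) + 89*G = (39 - 1*56) + 89*73 = (39 - 56) + 6497 = -17 + 6497 = 6480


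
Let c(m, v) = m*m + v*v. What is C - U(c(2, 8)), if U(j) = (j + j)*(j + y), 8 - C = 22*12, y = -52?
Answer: -2432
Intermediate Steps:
C = -256 (C = 8 - 22*12 = 8 - 1*264 = 8 - 264 = -256)
c(m, v) = m² + v²
U(j) = 2*j*(-52 + j) (U(j) = (j + j)*(j - 52) = (2*j)*(-52 + j) = 2*j*(-52 + j))
C - U(c(2, 8)) = -256 - 2*(2² + 8²)*(-52 + (2² + 8²)) = -256 - 2*(4 + 64)*(-52 + (4 + 64)) = -256 - 2*68*(-52 + 68) = -256 - 2*68*16 = -256 - 1*2176 = -256 - 2176 = -2432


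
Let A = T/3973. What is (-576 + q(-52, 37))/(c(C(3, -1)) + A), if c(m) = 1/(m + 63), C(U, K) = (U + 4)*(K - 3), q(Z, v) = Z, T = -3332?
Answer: 87326540/112647 ≈ 775.22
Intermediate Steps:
A = -3332/3973 ≈ -0.83866
C(U, K) = (-3 + K)*(4 + U) (C(U, K) = (4 + U)*(-3 + K) = (-3 + K)*(4 + U))
c(m) = 1/(63 + m)
(-576 + q(-52, 37))/(c(C(3, -1)) + A) = (-576 - 52)/(1/(63 + (-12 - 3*3 + 4*(-1) - 1*3)) - 3332/3973) = -628/(1/(63 + (-12 - 9 - 4 - 3)) - 3332/3973) = -628/(1/(63 - 28) - 3332/3973) = -628/(1/35 - 3332/3973) = -628/(-112647/139055) = -628*(-139055/112647) = 87326540/112647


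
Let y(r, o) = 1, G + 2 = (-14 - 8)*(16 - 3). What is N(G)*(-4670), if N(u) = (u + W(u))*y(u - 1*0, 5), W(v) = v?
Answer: 2689920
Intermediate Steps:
G = -288 (G = -2 + (-14 - 8)*(16 - 3) = -2 - 22*13 = -2 - 286 = -288)
N(u) = 2*u (N(u) = (u + u)*1 = (2*u)*1 = 2*u)
N(G)*(-4670) = (2*(-288))*(-4670) = -576*(-4670) = 2689920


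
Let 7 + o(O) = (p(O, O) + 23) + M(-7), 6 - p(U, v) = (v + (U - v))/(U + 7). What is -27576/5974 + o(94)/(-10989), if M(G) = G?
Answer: -15307394059/3315238443 ≈ -4.6173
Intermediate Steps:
p(U, v) = 6 - U/(7 + U) (p(U, v) = 6 - (v + (U - v))/(U + 7) = 6 - U/(7 + U))
o(O) = 9 + (42 + 5*O)/(7 + O) (o(O) = -7 + (((42 + 5*O)/(7 + O) + 23) - 7) = -7 + ((23 + (42 + 5*O)/(7 + O)) - 7) = -7 + (16 + (42 + 5*O)/(7 + O)) = 9 + (42 + 5*O)/(7 + O))
-27576/5974 + o(94)/(-10989) = -27576/5974 + (7*(15 + 2*94)/(7 + 94))/(-10989) = -27576*1/5974 + (7*(15 + 188)/101)*(-1/10989) = -13788/2987 + (7*(1/101)*203)*(-1/10989) = -13788/2987 + (1421/101)*(-1/10989) = -13788/2987 - 1421/1109889 = -15307394059/3315238443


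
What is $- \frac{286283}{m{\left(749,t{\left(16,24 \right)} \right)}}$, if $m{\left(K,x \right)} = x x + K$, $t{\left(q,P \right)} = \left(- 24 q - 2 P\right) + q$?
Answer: $- \frac{286283}{173805} \approx -1.6472$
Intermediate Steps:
$t{\left(q,P \right)} = - 23 q - 2 P$
$m{\left(K,x \right)} = K + x^{2}$ ($m{\left(K,x \right)} = x^{2} + K = K + x^{2}$)
$- \frac{286283}{m{\left(749,t{\left(16,24 \right)} \right)}} = - \frac{286283}{749 + \left(\left(-23\right) 16 - 48\right)^{2}} = - \frac{286283}{749 + \left(-368 - 48\right)^{2}} = - \frac{286283}{749 + \left(-416\right)^{2}} = - \frac{286283}{749 + 173056} = - \frac{286283}{173805}$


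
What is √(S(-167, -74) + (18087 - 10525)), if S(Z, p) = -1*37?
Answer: 5*√301 ≈ 86.747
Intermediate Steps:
S(Z, p) = -37
√(S(-167, -74) + (18087 - 10525)) = √(-37 + (18087 - 10525)) = √(-37 + 7562) = √7525 = 5*√301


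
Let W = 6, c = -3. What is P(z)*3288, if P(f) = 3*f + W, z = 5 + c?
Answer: 39456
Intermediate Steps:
z = 2 (z = 5 - 3 = 2)
P(f) = 6 + 3*f (P(f) = 3*f + 6 = 6 + 3*f)
P(z)*3288 = (6 + 3*2)*3288 = (6 + 6)*3288 = 12*3288 = 39456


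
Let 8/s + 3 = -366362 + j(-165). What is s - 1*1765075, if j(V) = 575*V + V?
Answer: -814414430383/461405 ≈ -1.7651e+6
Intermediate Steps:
j(V) = 576*V
s = -8/461405 (s = 8/(-3 + (-366362 + 576*(-165))) = 8/(-3 + (-366362 - 95040)) = 8/(-3 - 461402) = 8/(-461405) = 8*(-1/461405) = -8/461405 ≈ -1.7338e-5)
s - 1*1765075 = -8/461405 - 1*1765075 = -8/461405 - 1765075 = -814414430383/461405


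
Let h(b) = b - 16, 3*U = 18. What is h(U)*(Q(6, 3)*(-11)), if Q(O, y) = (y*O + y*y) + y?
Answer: 3300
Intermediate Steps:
Q(O, y) = y + y² + O*y (Q(O, y) = (O*y + y²) + y = (y² + O*y) + y = y + y² + O*y)
U = 6 (U = (⅓)*18 = 6)
h(b) = -16 + b
h(U)*(Q(6, 3)*(-11)) = (-16 + 6)*((3*(1 + 6 + 3))*(-11)) = -10*3*10*(-11) = -300*(-11) = -10*(-330) = 3300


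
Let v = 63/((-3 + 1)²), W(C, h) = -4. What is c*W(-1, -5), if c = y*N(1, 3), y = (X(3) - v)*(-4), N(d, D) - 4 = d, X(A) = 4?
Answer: -940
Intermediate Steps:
v = 63/4 (v = 63/((-2)²) = 63/4 ≈ 15.750)
N(d, D) = 4 + d
y = 47 (y = (4 - 1*63/4)*(-4) = (4 - 63/4)*(-4) = -47/4*(-4) = 47)
c = 235 (c = 47*(4 + 1) = 47*5 = 235)
c*W(-1, -5) = 235*(-4) = -940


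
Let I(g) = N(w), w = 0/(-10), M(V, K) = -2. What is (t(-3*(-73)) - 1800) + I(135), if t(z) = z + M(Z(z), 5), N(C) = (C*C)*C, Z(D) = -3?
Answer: -1583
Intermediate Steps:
w = 0 (w = 0*(-1/10) = 0)
N(C) = C**3 (N(C) = C**2*C = C**3)
I(g) = 0 (I(g) = 0**3 = 0)
t(z) = -2 + z (t(z) = z - 2 = -2 + z)
(t(-3*(-73)) - 1800) + I(135) = ((-2 - 3*(-73)) - 1800) + 0 = ((-2 + 219) - 1800) + 0 = (217 - 1800) + 0 = -1583 + 0 = -1583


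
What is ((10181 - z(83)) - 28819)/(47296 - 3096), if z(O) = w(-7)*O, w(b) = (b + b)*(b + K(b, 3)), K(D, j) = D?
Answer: -17453/22100 ≈ -0.78973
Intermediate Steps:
w(b) = 4*b² (w(b) = (b + b)*(b + b) = (2*b)*(2*b) = 4*b²)
z(O) = 196*O (z(O) = (4*(-7)²)*O = (4*49)*O = 196*O)
((10181 - z(83)) - 28819)/(47296 - 3096) = ((10181 - 196*83) - 28819)/(47296 - 3096) = ((10181 - 1*16268) - 28819)/44200 = ((10181 - 16268) - 28819)*(1/44200) = (-6087 - 28819)*(1/44200) = -34906*1/44200 = -17453/22100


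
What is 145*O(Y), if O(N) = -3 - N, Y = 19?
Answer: -3190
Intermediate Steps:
145*O(Y) = 145*(-3 - 1*19) = 145*(-3 - 19) = 145*(-22) = -3190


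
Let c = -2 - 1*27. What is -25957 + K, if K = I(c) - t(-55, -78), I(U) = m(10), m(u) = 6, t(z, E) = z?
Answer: -25896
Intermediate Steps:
c = -29 (c = -2 - 27 = -29)
I(U) = 6
K = 61 (K = 6 - 1*(-55) = 6 + 55 = 61)
-25957 + K = -25957 + 61 = -25896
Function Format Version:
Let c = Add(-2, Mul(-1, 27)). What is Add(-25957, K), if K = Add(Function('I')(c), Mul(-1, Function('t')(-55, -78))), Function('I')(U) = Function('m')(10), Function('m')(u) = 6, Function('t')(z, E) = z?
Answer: -25896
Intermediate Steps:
c = -29 (c = Add(-2, -27) = -29)
Function('I')(U) = 6
K = 61 (K = Add(6, Mul(-1, -55)) = Add(6, 55) = 61)
Add(-25957, K) = Add(-25957, 61) = -25896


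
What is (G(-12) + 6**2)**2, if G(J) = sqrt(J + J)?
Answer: 1272 + 144*I*sqrt(6) ≈ 1272.0 + 352.73*I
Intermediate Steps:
G(J) = sqrt(2)*sqrt(J) (G(J) = sqrt(2*J) = sqrt(2)*sqrt(J))
(G(-12) + 6**2)**2 = (sqrt(2)*sqrt(-12) + 6**2)**2 = (sqrt(2)*(2*I*sqrt(3)) + 36)**2 = (2*I*sqrt(6) + 36)**2 = (36 + 2*I*sqrt(6))**2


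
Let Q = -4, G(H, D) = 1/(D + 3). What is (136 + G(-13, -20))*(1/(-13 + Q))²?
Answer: 2311/4913 ≈ 0.47038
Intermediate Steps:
G(H, D) = 1/(3 + D)
(136 + G(-13, -20))*(1/(-13 + Q))² = (136 + 1/(3 - 20))*(1/(-13 - 4))² = (136 + 1/(-17))*(1/(-17))² = (136 - 1/17)*(-1/17)² = (2311/17)*(1/289) = 2311/4913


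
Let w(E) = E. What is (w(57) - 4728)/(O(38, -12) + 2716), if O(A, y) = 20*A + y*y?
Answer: -4671/3620 ≈ -1.2903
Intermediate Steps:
O(A, y) = y² + 20*A (O(A, y) = 20*A + y² = y² + 20*A)
(w(57) - 4728)/(O(38, -12) + 2716) = (57 - 4728)/(((-12)² + 20*38) + 2716) = -4671/((144 + 760) + 2716) = -4671/(904 + 2716) = -4671/3620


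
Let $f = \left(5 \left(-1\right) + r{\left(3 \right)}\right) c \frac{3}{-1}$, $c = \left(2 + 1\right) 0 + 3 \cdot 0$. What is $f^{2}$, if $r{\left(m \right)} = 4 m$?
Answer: $0$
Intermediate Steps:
$c = 0$ ($c = 3 \cdot 0 + 0 = 0 + 0 = 0$)
$f = 0$ ($f = \left(5 \left(-1\right) + 4 \cdot 3\right) 0 \frac{3}{-1} = \left(-5 + 12\right) 0 \cdot 3 \left(-1\right) = 7 \cdot 0 \left(-3\right) = 0 \left(-3\right) = 0$)
$f^{2} = 0^{2} = 0$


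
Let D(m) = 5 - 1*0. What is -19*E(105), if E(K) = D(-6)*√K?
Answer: -95*√105 ≈ -973.46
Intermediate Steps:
D(m) = 5 (D(m) = 5 + 0 = 5)
E(K) = 5*√K
-19*E(105) = -95*√105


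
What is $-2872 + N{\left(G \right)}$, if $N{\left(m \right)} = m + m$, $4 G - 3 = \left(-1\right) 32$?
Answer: $- \frac{5773}{2} \approx -2886.5$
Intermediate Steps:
$G = - \frac{29}{4}$ ($G = \frac{3}{4} + \frac{\left(-1\right) 32}{4} = \frac{3}{4} + \frac{1}{4} \left(-32\right) = \frac{3}{4} - 8 = - \frac{29}{4} \approx -7.25$)
$N{\left(m \right)} = 2 m$
$-2872 + N{\left(G \right)} = -2872 + 2 \left(- \frac{29}{4}\right) = -2872 - \frac{29}{2} = - \frac{5773}{2}$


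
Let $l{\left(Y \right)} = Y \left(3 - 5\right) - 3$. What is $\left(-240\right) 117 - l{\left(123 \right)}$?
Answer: $-27831$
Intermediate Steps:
$l{\left(Y \right)} = -3 - 2 Y$ ($l{\left(Y \right)} = Y \left(3 - 5\right) - 3 = Y \left(-2\right) - 3 = - 2 Y - 3 = -3 - 2 Y$)
$\left(-240\right) 117 - l{\left(123 \right)} = \left(-240\right) 117 - \left(-3 - 246\right) = -28080 - \left(-3 - 246\right) = -28080 - -249 = -28080 + 249 = -27831$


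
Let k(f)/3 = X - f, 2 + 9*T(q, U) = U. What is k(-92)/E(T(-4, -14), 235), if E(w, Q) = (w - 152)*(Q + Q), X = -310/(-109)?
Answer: -139563/35451160 ≈ -0.0039368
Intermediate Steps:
X = 310/109 (X = -310*(-1/109) = 310/109 ≈ 2.8440)
T(q, U) = -2/9 + U/9
E(w, Q) = 2*Q*(-152 + w) (E(w, Q) = (-152 + w)*(2*Q) = 2*Q*(-152 + w))
k(f) = 930/109 - 3*f (k(f) = 3*(310/109 - f) = 930/109 - 3*f)
k(-92)/E(T(-4, -14), 235) = (930/109 - 3*(-92))/((2*235*(-152 + (-2/9 + (⅑)*(-14))))) = (930/109 + 276)/((2*235*(-152 + (-2/9 - 14/9)))) = 31014/(109*((2*235*(-152 - 16/9)))) = 31014/(109*((2*235*(-1384/9)))) = 31014/(109*(-650480/9)) = (31014/109)*(-9/650480) = -139563/35451160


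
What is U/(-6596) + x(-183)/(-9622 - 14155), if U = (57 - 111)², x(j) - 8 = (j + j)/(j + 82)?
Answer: -1752612659/3960035573 ≈ -0.44257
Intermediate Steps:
x(j) = 8 + 2*j/(82 + j) (x(j) = 8 + (j + j)/(j + 82) = 8 + (2*j)/(82 + j) = 8 + 2*j/(82 + j))
U = 2916 (U = (-54)² = 2916)
U/(-6596) + x(-183)/(-9622 - 14155) = 2916/(-6596) + (2*(328 + 5*(-183))/(82 - 183))/(-9622 - 14155) = 2916*(-1/6596) + (2*(328 - 915)/(-101))/(-23777) = -729/1649 + (2*(-1/101)*(-587))*(-1/23777) = -729/1649 + (1174/101)*(-1/23777) = -729/1649 - 1174/2401477 = -1752612659/3960035573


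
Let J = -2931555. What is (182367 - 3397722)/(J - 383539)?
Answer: 3215355/3315094 ≈ 0.96991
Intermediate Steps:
(182367 - 3397722)/(J - 383539) = (182367 - 3397722)/(-2931555 - 383539) = -3215355/(-3315094) = -3215355*(-1/3315094) = 3215355/3315094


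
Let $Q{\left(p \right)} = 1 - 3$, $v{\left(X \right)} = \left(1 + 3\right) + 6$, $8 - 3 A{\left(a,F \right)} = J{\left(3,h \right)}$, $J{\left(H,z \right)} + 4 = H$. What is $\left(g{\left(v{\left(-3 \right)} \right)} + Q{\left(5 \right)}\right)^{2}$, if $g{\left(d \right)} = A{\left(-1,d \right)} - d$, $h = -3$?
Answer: $81$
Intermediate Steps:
$J{\left(H,z \right)} = -4 + H$
$A{\left(a,F \right)} = 3$ ($A{\left(a,F \right)} = \frac{8}{3} - \frac{-4 + 3}{3} = \frac{8}{3} - - \frac{1}{3} = \frac{8}{3} + \frac{1}{3} = 3$)
$v{\left(X \right)} = 10$ ($v{\left(X \right)} = 4 + 6 = 10$)
$Q{\left(p \right)} = -2$
$g{\left(d \right)} = 3 - d$
$\left(g{\left(v{\left(-3 \right)} \right)} + Q{\left(5 \right)}\right)^{2} = \left(\left(3 - 10\right) - 2\right)^{2} = \left(-7 - 2\right)^{2} = \left(-9\right)^{2} = 81$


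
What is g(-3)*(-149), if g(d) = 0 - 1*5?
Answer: 745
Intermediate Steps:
g(d) = -5 (g(d) = 0 - 5 = -5)
g(-3)*(-149) = -5*(-149) = 745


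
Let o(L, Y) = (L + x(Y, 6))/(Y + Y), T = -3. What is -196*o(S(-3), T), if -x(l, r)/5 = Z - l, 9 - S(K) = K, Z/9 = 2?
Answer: -3038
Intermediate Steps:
Z = 18 (Z = 9*2 = 18)
S(K) = 9 - K
x(l, r) = -90 + 5*l (x(l, r) = -5*(18 - l) = -90 + 5*l)
o(L, Y) = (-90 + L + 5*Y)/(2*Y) (o(L, Y) = (L + (-90 + 5*Y))/(Y + Y) = (-90 + L + 5*Y)/((2*Y)) = (-90 + L + 5*Y)*(1/(2*Y)) = (-90 + L + 5*Y)/(2*Y))
-196*o(S(-3), T) = -98*(-90 + (9 - 1*(-3)) + 5*(-3))/(-3) = -98*(-1)*(-90 + (9 + 3) - 15)/3 = -98*(-1)*(-90 + 12 - 15)/3 = -98*(-1)*(-93)/3 = -196*31/2 = -3038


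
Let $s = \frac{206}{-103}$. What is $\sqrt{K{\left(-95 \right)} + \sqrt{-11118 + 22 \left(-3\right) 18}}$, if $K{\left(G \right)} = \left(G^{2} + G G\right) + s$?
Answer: $\sqrt{18048 + i \sqrt{12306}} \approx 134.34 + 0.4129 i$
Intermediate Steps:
$s = -2$ ($s = 206 \left(- \frac{1}{103}\right) = -2$)
$K{\left(G \right)} = -2 + 2 G^{2}$ ($K{\left(G \right)} = \left(G^{2} + G G\right) - 2 = \left(G^{2} + G^{2}\right) - 2 = 2 G^{2} - 2 = -2 + 2 G^{2}$)
$\sqrt{K{\left(-95 \right)} + \sqrt{-11118 + 22 \left(-3\right) 18}} = \sqrt{\left(-2 + 2 \left(-95\right)^{2}\right) + \sqrt{-11118 + 22 \left(-3\right) 18}} = \sqrt{\left(-2 + 2 \cdot 9025\right) + \sqrt{-11118 - 1188}} = \sqrt{\left(-2 + 18050\right) + \sqrt{-11118 - 1188}} = \sqrt{18048 + \sqrt{-12306}} = \sqrt{18048 + i \sqrt{12306}}$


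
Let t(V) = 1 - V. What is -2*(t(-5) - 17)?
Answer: 22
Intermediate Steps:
-2*(t(-5) - 17) = -2*((1 - 1*(-5)) - 17) = -2*((1 + 5) - 17) = -2*(6 - 17) = -2*(-11) = 22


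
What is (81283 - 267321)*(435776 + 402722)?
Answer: -155992490924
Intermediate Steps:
(81283 - 267321)*(435776 + 402722) = -186038*838498 = -155992490924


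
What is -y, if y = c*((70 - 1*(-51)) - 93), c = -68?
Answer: 1904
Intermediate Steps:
y = -1904 (y = -68*((70 - 1*(-51)) - 93) = -68*((70 + 51) - 93) = -68*(121 - 93) = -68*28 = -1904)
-y = -1*(-1904) = 1904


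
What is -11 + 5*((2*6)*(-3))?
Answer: -191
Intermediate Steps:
-11 + 5*((2*6)*(-3)) = -11 + 5*(12*(-3)) = -11 + 5*(-36) = -11 - 180 = -191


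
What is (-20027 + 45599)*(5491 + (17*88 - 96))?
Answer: 176216652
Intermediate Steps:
(-20027 + 45599)*(5491 + (17*88 - 96)) = 25572*(5491 + (1496 - 96)) = 25572*(5491 + 1400) = 25572*6891 = 176216652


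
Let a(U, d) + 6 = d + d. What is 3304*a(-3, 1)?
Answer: -13216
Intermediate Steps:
a(U, d) = -6 + 2*d (a(U, d) = -6 + (d + d) = -6 + 2*d)
3304*a(-3, 1) = 3304*(-6 + 2*1) = 3304*(-6 + 2) = 3304*(-4) = -13216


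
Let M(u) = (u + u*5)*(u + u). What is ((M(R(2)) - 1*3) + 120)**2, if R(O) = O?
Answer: 27225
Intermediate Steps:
M(u) = 12*u**2 (M(u) = (u + 5*u)*(2*u) = (6*u)*(2*u) = 12*u**2)
((M(R(2)) - 1*3) + 120)**2 = ((12*2**2 - 1*3) + 120)**2 = ((12*4 - 3) + 120)**2 = ((48 - 3) + 120)**2 = (45 + 120)**2 = 165**2 = 27225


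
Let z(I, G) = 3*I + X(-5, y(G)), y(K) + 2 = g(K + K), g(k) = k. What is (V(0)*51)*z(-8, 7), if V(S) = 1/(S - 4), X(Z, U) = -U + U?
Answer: 306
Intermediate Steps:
y(K) = -2 + 2*K (y(K) = -2 + (K + K) = -2 + 2*K)
X(Z, U) = 0
z(I, G) = 3*I (z(I, G) = 3*I + 0 = 3*I)
V(S) = 1/(-4 + S)
(V(0)*51)*z(-8, 7) = (51/(-4 + 0))*(3*(-8)) = (51/(-4))*(-24) = -¼*51*(-24) = -51/4*(-24) = 306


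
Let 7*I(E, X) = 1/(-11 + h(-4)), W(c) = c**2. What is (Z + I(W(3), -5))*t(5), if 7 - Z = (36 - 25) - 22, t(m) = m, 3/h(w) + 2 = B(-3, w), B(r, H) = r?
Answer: 36515/406 ≈ 89.938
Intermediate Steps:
h(w) = -3/5 (h(w) = 3/(-2 - 3) = 3/(-5) = 3*(-1/5) = -3/5)
I(E, X) = -5/406 (I(E, X) = 1/(7*(-11 - 3/5)) = 1/(7*(-58/5)) = (1/7)*(-5/58) = -5/406)
Z = 18 (Z = 7 - ((36 - 25) - 22) = 7 - (11 - 22) = 7 - 1*(-11) = 7 + 11 = 18)
(Z + I(W(3), -5))*t(5) = (18 - 5/406)*5 = (7303/406)*5 = 36515/406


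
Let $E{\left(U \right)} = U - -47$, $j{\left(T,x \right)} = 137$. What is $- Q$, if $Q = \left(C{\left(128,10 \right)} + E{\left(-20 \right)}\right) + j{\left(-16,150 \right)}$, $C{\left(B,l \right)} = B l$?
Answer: $-1444$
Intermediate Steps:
$E{\left(U \right)} = 47 + U$ ($E{\left(U \right)} = U + 47 = 47 + U$)
$Q = 1444$ ($Q = \left(128 \cdot 10 + \left(47 - 20\right)\right) + 137 = \left(1280 + 27\right) + 137 = 1307 + 137 = 1444$)
$- Q = \left(-1\right) 1444 = -1444$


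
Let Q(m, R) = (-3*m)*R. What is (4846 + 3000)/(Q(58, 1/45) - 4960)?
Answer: -58845/37229 ≈ -1.5806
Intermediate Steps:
Q(m, R) = -3*R*m
(4846 + 3000)/(Q(58, 1/45) - 4960) = (4846 + 3000)/(-3*58/45 - 4960) = 7846/(-3*1/45*58 - 4960) = 7846/(-58/15 - 4960) = 7846/(-74458/15) = 7846*(-15/74458) = -58845/37229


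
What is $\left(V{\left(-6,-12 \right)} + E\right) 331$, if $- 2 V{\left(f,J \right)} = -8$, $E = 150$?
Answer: $50974$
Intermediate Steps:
$V{\left(f,J \right)} = 4$ ($V{\left(f,J \right)} = \left(- \frac{1}{2}\right) \left(-8\right) = 4$)
$\left(V{\left(-6,-12 \right)} + E\right) 331 = \left(4 + 150\right) 331 = 154 \cdot 331 = 50974$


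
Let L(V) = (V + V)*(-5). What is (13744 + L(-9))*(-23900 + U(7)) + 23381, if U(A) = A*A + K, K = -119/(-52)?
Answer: -8577392055/26 ≈ -3.2990e+8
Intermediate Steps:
K = 119/52 (K = -119*(-1/52) = 119/52 ≈ 2.2885)
U(A) = 119/52 + A² (U(A) = A*A + 119/52 = A² + 119/52 = 119/52 + A²)
L(V) = -10*V (L(V) = (2*V)*(-5) = -10*V)
(13744 + L(-9))*(-23900 + U(7)) + 23381 = (13744 - 10*(-9))*(-23900 + (119/52 + 7²)) + 23381 = (13744 + 90)*(-23900 + (119/52 + 49)) + 23381 = 13834*(-23900 + 2667/52) + 23381 = 13834*(-1240133/52) + 23381 = -8577999961/26 + 23381 = -8577392055/26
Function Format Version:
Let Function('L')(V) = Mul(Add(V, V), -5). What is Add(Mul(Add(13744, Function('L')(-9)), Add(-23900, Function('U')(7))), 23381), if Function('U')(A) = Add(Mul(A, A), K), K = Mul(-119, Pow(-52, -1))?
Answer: Rational(-8577392055, 26) ≈ -3.2990e+8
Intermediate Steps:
K = Rational(119, 52) (K = Mul(-119, Rational(-1, 52)) = Rational(119, 52) ≈ 2.2885)
Function('U')(A) = Add(Rational(119, 52), Pow(A, 2)) (Function('U')(A) = Add(Mul(A, A), Rational(119, 52)) = Add(Pow(A, 2), Rational(119, 52)) = Add(Rational(119, 52), Pow(A, 2)))
Function('L')(V) = Mul(-10, V) (Function('L')(V) = Mul(Mul(2, V), -5) = Mul(-10, V))
Add(Mul(Add(13744, Function('L')(-9)), Add(-23900, Function('U')(7))), 23381) = Add(Mul(Add(13744, Mul(-10, -9)), Add(-23900, Add(Rational(119, 52), Pow(7, 2)))), 23381) = Add(Mul(Add(13744, 90), Add(-23900, Add(Rational(119, 52), 49))), 23381) = Add(Mul(13834, Add(-23900, Rational(2667, 52))), 23381) = Add(Mul(13834, Rational(-1240133, 52)), 23381) = Add(Rational(-8577999961, 26), 23381) = Rational(-8577392055, 26)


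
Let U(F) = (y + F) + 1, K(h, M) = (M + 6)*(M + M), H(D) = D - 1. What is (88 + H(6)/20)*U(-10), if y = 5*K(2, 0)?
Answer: -3177/4 ≈ -794.25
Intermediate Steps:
H(D) = -1 + D
K(h, M) = 2*M*(6 + M) (K(h, M) = (6 + M)*(2*M) = 2*M*(6 + M))
y = 0 (y = 5*(2*0*(6 + 0)) = 5*(2*0*6) = 5*0 = 0)
U(F) = 1 + F (U(F) = (0 + F) + 1 = F + 1 = 1 + F)
(88 + H(6)/20)*U(-10) = (88 + (-1 + 6)/20)*(1 - 10) = (88 + 5*(1/20))*(-9) = (88 + 1/4)*(-9) = (353/4)*(-9) = -3177/4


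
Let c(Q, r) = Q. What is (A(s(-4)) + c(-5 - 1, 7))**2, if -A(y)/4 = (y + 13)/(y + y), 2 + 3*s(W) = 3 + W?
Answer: 324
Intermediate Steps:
s(W) = 1/3 + W/3 (s(W) = -2/3 + (3 + W)/3 = -2/3 + (1 + W/3) = 1/3 + W/3)
A(y) = -2*(13 + y)/y (A(y) = -4*(y + 13)/(y + y) = -4*(13 + y)/(2*y) = -4*(13 + y)*1/(2*y) = -2*(13 + y)/y)
(A(s(-4)) + c(-5 - 1, 7))**2 = ((-2 - 26/(1/3 + (1/3)*(-4))) + (-5 - 1))**2 = ((-2 - 26/(1/3 - 4/3)) - 6)**2 = ((-2 - 26/(-1)) - 6)**2 = ((-2 - 26*(-1)) - 6)**2 = ((-2 + 26) - 6)**2 = (24 - 6)**2 = 18**2 = 324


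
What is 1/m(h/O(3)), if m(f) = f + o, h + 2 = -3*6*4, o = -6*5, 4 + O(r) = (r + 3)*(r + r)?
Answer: -16/517 ≈ -0.030948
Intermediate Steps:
O(r) = -4 + 2*r*(3 + r) (O(r) = -4 + (r + 3)*(r + r) = -4 + (3 + r)*(2*r) = -4 + 2*r*(3 + r))
o = -30
h = -74 (h = -2 - 3*6*4 = -2 - 18*4 = -2 - 72 = -74)
m(f) = -30 + f (m(f) = f - 30 = -30 + f)
1/m(h/O(3)) = 1/(-30 - 74/(-4 + 2*3² + 6*3)) = 1/(-30 - 74/(-4 + 2*9 + 18)) = 1/(-30 - 74/(-4 + 18 + 18)) = 1/(-30 - 74/32) = 1/(-30 - 74*1/32) = 1/(-30 - 37/16) = 1/(-517/16) = -16/517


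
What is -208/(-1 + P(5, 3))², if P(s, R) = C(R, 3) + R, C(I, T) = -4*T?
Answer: -52/25 ≈ -2.0800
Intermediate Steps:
P(s, R) = -12 + R (P(s, R) = -4*3 + R = -12 + R)
-208/(-1 + P(5, 3))² = -208/(-1 + (-12 + 3))² = -208/(-1 - 9)² = -208/((-10)²) = -208/100 = -208*1/100 = -52/25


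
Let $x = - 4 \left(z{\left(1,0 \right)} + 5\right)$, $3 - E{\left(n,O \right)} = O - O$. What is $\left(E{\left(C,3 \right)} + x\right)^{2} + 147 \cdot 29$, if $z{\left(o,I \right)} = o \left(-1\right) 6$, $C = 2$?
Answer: $4312$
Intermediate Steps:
$E{\left(n,O \right)} = 3$ ($E{\left(n,O \right)} = 3 - \left(O - O\right) = 3 - 0 = 3 + 0 = 3$)
$z{\left(o,I \right)} = - 6 o$ ($z{\left(o,I \right)} = - o 6 = - 6 o$)
$x = 4$ ($x = - 4 \left(\left(-6\right) 1 + 5\right) = - 4 \left(-6 + 5\right) = \left(-4\right) \left(-1\right) = 4$)
$\left(E{\left(C,3 \right)} + x\right)^{2} + 147 \cdot 29 = \left(3 + 4\right)^{2} + 147 \cdot 29 = 7^{2} + 4263 = 49 + 4263 = 4312$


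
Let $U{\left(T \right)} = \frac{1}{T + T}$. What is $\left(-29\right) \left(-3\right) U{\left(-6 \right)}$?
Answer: $- \frac{29}{4} \approx -7.25$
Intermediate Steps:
$U{\left(T \right)} = \frac{1}{2 T}$
$\left(-29\right) \left(-3\right) U{\left(-6 \right)} = \left(-29\right) \left(-3\right) \frac{1}{2 \left(-6\right)} = 87 \cdot \frac{1}{2} \left(- \frac{1}{6}\right) = 87 \left(- \frac{1}{12}\right) = - \frac{29}{4}$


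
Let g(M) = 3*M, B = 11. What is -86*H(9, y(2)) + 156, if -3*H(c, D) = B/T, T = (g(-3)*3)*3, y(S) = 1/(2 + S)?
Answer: 36962/243 ≈ 152.11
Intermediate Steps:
T = -81 (T = ((3*(-3))*3)*3 = -9*3*3 = -27*3 = -81)
H(c, D) = 11/243 (H(c, D) = -11/(3*(-81)) = -11*(-1)/(3*81) = -⅓*(-11/81) = 11/243)
-86*H(9, y(2)) + 156 = -86*11/243 + 156 = -946/243 + 156 = 36962/243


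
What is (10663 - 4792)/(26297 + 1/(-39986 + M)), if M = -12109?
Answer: 305849745/1369942214 ≈ 0.22326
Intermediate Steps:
(10663 - 4792)/(26297 + 1/(-39986 + M)) = (10663 - 4792)/(26297 + 1/(-39986 - 12109)) = 5871/(26297 + 1/(-52095)) = 5871/(26297 - 1/52095) = 5871/(1369942214/52095) = 5871*(52095/1369942214) = 305849745/1369942214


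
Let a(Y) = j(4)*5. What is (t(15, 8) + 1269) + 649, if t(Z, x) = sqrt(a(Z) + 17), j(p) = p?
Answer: 1918 + sqrt(37) ≈ 1924.1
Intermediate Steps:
a(Y) = 20 (a(Y) = 4*5 = 20)
t(Z, x) = sqrt(37) (t(Z, x) = sqrt(20 + 17) = sqrt(37))
(t(15, 8) + 1269) + 649 = (sqrt(37) + 1269) + 649 = (1269 + sqrt(37)) + 649 = 1918 + sqrt(37)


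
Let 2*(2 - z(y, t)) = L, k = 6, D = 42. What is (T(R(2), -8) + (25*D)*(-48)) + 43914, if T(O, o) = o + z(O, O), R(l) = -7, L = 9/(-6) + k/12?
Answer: -12983/2 ≈ -6491.5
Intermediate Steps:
L = -1 (L = 9/(-6) + 6/12 = 9*(-⅙) + 6*(1/12) = -3/2 + ½ = -1)
z(y, t) = 5/2 (z(y, t) = 2 - ½*(-1) = 2 + ½ = 5/2)
T(O, o) = 5/2 + o (T(O, o) = o + 5/2 = 5/2 + o)
(T(R(2), -8) + (25*D)*(-48)) + 43914 = ((5/2 - 8) + (25*42)*(-48)) + 43914 = (-11/2 + 1050*(-48)) + 43914 = (-11/2 - 50400) + 43914 = -100811/2 + 43914 = -12983/2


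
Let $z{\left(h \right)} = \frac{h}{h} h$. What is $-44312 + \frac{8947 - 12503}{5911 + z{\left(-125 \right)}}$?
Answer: $- \frac{128196394}{2893} \approx -44313.0$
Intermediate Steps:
$z{\left(h \right)} = h$ ($z{\left(h \right)} = 1 h = h$)
$-44312 + \frac{8947 - 12503}{5911 + z{\left(-125 \right)}} = -44312 + \frac{8947 - 12503}{5911 - 125} = -44312 - \frac{3556}{5786} = -44312 - \frac{1778}{2893} = - \frac{128196394}{2893}$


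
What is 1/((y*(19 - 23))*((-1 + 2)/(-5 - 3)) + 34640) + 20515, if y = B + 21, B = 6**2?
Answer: 1422448557/69337 ≈ 20515.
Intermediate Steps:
B = 36
y = 57 (y = 36 + 21 = 57)
1/((y*(19 - 23))*((-1 + 2)/(-5 - 3)) + 34640) + 20515 = 1/((57*(19 - 23))*((-1 + 2)/(-5 - 3)) + 34640) + 20515 = 1/((57*(-4))*(1/(-8)) + 34640) + 20515 = 1/(-228*(-1)/8 + 34640) + 20515 = 1/(-228*(-1/8) + 34640) + 20515 = 1/(57/2 + 34640) + 20515 = 1/(69337/2) + 20515 = 2/69337 + 20515 = 1422448557/69337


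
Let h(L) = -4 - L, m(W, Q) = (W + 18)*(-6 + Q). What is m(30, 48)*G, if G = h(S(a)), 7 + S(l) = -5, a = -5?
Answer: 16128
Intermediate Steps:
m(W, Q) = (-6 + Q)*(18 + W) (m(W, Q) = (18 + W)*(-6 + Q) = (-6 + Q)*(18 + W))
S(l) = -12 (S(l) = -7 - 5 = -12)
G = 8 (G = -4 - 1*(-12) = -4 + 12 = 8)
m(30, 48)*G = (-108 - 6*30 + 18*48 + 48*30)*8 = (-108 - 180 + 864 + 1440)*8 = 2016*8 = 16128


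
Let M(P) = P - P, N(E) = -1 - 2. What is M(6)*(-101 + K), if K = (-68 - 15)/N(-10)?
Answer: 0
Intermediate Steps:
N(E) = -3
K = 83/3 (K = (-68 - 15)/(-3) = -83*(-⅓) = 83/3 ≈ 27.667)
M(P) = 0
M(6)*(-101 + K) = 0*(-101 + 83/3) = 0*(-220/3) = 0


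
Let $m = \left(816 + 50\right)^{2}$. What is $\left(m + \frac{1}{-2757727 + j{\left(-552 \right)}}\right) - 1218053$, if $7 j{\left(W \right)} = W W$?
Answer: $- \frac{8893555120352}{18999385} \approx -4.681 \cdot 10^{5}$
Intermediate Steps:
$m = 749956$ ($m = 866^{2} = 749956$)
$j{\left(W \right)} = \frac{W^{2}}{7}$ ($j{\left(W \right)} = \frac{W W}{7} = \frac{W^{2}}{7}$)
$\left(m + \frac{1}{-2757727 + j{\left(-552 \right)}}\right) - 1218053 = \left(749956 + \frac{1}{-2757727 + \frac{\left(-552\right)^{2}}{7}}\right) - 1218053 = \left(749956 + \frac{1}{-2757727 + \frac{1}{7} \cdot 304704}\right) - 1218053 = \left(749956 + \frac{1}{-2757727 + \frac{304704}{7}}\right) - 1218053 = \left(749956 + \frac{1}{- \frac{18999385}{7}}\right) - 1218053 = \left(749956 - \frac{7}{18999385}\right) - 1218053 = \frac{14248702777053}{18999385} - 1218053 = - \frac{8893555120352}{18999385}$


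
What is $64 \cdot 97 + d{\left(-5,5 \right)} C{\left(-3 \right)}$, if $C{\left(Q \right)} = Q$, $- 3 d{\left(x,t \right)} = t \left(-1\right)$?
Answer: $6203$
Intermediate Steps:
$d{\left(x,t \right)} = \frac{t}{3}$ ($d{\left(x,t \right)} = - \frac{t \left(-1\right)}{3} = - \frac{\left(-1\right) t}{3} = \frac{t}{3}$)
$64 \cdot 97 + d{\left(-5,5 \right)} C{\left(-3 \right)} = 64 \cdot 97 + \frac{1}{3} \cdot 5 \left(-3\right) = 6208 + \frac{5}{3} \left(-3\right) = 6208 - 5 = 6203$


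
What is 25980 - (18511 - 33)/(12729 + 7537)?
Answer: 263246101/10133 ≈ 25979.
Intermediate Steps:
25980 - (18511 - 33)/(12729 + 7537) = 25980 - 18478/20266 = 25980 - 1*9239/10133 = 25980 - 9239/10133 = 263246101/10133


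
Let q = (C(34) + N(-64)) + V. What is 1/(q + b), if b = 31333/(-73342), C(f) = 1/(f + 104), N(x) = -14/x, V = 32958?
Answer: 80969568/2668578729341 ≈ 3.0342e-5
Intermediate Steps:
C(f) = 1/(104 + f)
b = -31333/73342 (b = 31333*(-1/73342) = -31333/73342 ≈ -0.42722)
q = 72771763/2208 (q = (1/(104 + 34) - 14/(-64)) + 32958 = (1/138 - 14*(-1/64)) + 32958 = (1/138 + 7/32) + 32958 = 499/2208 + 32958 = 72771763/2208 ≈ 32958.)
1/(q + b) = 1/(72771763/2208 - 31333/73342) = 1/(2668578729341/80969568) = 80969568/2668578729341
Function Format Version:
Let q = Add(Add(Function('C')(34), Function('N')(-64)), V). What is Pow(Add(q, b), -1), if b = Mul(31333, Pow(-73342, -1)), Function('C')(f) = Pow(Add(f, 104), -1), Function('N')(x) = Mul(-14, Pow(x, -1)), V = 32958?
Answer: Rational(80969568, 2668578729341) ≈ 3.0342e-5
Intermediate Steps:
Function('C')(f) = Pow(Add(104, f), -1)
b = Rational(-31333, 73342) (b = Mul(31333, Rational(-1, 73342)) = Rational(-31333, 73342) ≈ -0.42722)
q = Rational(72771763, 2208) (q = Add(Add(Pow(Add(104, 34), -1), Mul(-14, Pow(-64, -1))), 32958) = Add(Add(Pow(138, -1), Mul(-14, Rational(-1, 64))), 32958) = Add(Add(Rational(1, 138), Rational(7, 32)), 32958) = Add(Rational(499, 2208), 32958) = Rational(72771763, 2208) ≈ 32958.)
Pow(Add(q, b), -1) = Pow(Add(Rational(72771763, 2208), Rational(-31333, 73342)), -1) = Pow(Rational(2668578729341, 80969568), -1) = Rational(80969568, 2668578729341)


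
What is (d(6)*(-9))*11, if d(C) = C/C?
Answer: -99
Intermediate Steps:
d(C) = 1
(d(6)*(-9))*11 = (1*(-9))*11 = -9*11 = -99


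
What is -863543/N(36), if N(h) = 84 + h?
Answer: -863543/120 ≈ -7196.2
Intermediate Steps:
-863543/N(36) = -863543/(84 + 36) = -863543/120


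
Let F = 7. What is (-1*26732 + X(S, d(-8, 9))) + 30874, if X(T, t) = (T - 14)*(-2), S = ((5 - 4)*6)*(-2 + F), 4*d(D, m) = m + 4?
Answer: 4110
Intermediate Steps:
d(D, m) = 1 + m/4 (d(D, m) = (m + 4)/4 = (4 + m)/4 = 1 + m/4)
S = 30 (S = ((5 - 4)*6)*(-2 + 7) = (1*6)*5 = 6*5 = 30)
X(T, t) = 28 - 2*T (X(T, t) = (-14 + T)*(-2) = 28 - 2*T)
(-1*26732 + X(S, d(-8, 9))) + 30874 = (-1*26732 + (28 - 2*30)) + 30874 = (-26732 + (28 - 60)) + 30874 = (-26732 - 32) + 30874 = -26764 + 30874 = 4110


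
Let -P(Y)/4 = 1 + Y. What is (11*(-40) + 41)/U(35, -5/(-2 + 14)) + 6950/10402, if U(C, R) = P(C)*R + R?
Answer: -22417763/3718715 ≈ -6.0284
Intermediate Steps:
P(Y) = -4 - 4*Y (P(Y) = -4*(1 + Y) = -4 - 4*Y)
U(C, R) = R + R*(-4 - 4*C) (U(C, R) = (-4 - 4*C)*R + R = R*(-4 - 4*C) + R = R + R*(-4 - 4*C))
(11*(-40) + 41)/U(35, -5/(-2 + 14)) + 6950/10402 = (11*(-40) + 41)/((--5/(-2 + 14)*(3 + 4*35))) + 6950/10402 = (-440 + 41)/((--5/12*(3 + 140))) + 6950*(1/10402) = -399/((-1*(1/12)*(-5)*143)) + 3475/5201 = -399/((-1*(-5/12)*143)) + 3475/5201 = -399/715/12 + 3475/5201 = -399*12/715 + 3475/5201 = -4788/715 + 3475/5201 = -22417763/3718715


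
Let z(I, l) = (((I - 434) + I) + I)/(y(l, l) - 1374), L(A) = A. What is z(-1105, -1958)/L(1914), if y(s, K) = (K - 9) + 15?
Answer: 3749/6365964 ≈ 0.00058891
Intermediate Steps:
y(s, K) = 6 + K (y(s, K) = (-9 + K) + 15 = 6 + K)
z(I, l) = (-434 + 3*I)/(-1368 + l) (z(I, l) = (((I - 434) + I) + I)/((6 + l) - 1374) = (((-434 + I) + I) + I)/(-1368 + l) = ((-434 + 2*I) + I)/(-1368 + l) = (-434 + 3*I)/(-1368 + l))
z(-1105, -1958)/L(1914) = ((-434 + 3*(-1105))/(-1368 - 1958))/1914 = ((-434 - 3315)/(-3326))*(1/1914) = -1/3326*(-3749)*(1/1914) = (3749/3326)*(1/1914) = 3749/6365964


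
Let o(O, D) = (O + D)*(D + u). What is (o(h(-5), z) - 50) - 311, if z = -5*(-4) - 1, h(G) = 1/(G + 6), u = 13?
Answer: 279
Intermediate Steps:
h(G) = 1/(6 + G)
z = 19 (z = 20 - 1 = 19)
o(O, D) = (13 + D)*(D + O) (o(O, D) = (O + D)*(D + 13) = (D + O)*(13 + D) = (13 + D)*(D + O))
(o(h(-5), z) - 50) - 311 = ((19**2 + 13*19 + 13/(6 - 5) + 19/(6 - 5)) - 50) - 311 = ((361 + 247 + 13/1 + 19/1) - 50) - 311 = ((361 + 247 + 13*1 + 19*1) - 50) - 311 = ((361 + 247 + 13 + 19) - 50) - 311 = (640 - 50) - 311 = 590 - 311 = 279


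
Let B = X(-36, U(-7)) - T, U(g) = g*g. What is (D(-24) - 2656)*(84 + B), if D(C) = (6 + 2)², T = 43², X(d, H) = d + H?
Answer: 4541184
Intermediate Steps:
U(g) = g²
X(d, H) = H + d
T = 1849
D(C) = 64 (D(C) = 8² = 64)
B = -1836 (B = ((-7)² - 36) - 1*1849 = (49 - 36) - 1849 = 13 - 1849 = -1836)
(D(-24) - 2656)*(84 + B) = (64 - 2656)*(84 - 1836) = -2592*(-1752) = 4541184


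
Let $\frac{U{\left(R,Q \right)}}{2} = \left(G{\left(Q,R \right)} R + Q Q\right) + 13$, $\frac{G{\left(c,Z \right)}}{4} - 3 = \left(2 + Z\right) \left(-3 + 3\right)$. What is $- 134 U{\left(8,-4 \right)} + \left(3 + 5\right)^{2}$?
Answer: $-33436$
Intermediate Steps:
$G{\left(c,Z \right)} = 12$ ($G{\left(c,Z \right)} = 12 + 4 \left(2 + Z\right) \left(-3 + 3\right) = 12 + 4 \left(2 + Z\right) 0 = 12 + 4 \cdot 0 = 12 + 0 = 12$)
$U{\left(R,Q \right)} = 26 + 2 Q^{2} + 24 R$ ($U{\left(R,Q \right)} = 2 \left(\left(12 R + Q Q\right) + 13\right) = 2 \left(\left(12 R + Q^{2}\right) + 13\right) = 2 \left(\left(Q^{2} + 12 R\right) + 13\right) = 2 \left(13 + Q^{2} + 12 R\right) = 26 + 2 Q^{2} + 24 R$)
$- 134 U{\left(8,-4 \right)} + \left(3 + 5\right)^{2} = - 134 \left(26 + 2 \left(-4\right)^{2} + 24 \cdot 8\right) + \left(3 + 5\right)^{2} = - 134 \left(26 + 2 \cdot 16 + 192\right) + 8^{2} = - 134 \left(26 + 32 + 192\right) + 64 = \left(-134\right) 250 + 64 = -33500 + 64 = -33436$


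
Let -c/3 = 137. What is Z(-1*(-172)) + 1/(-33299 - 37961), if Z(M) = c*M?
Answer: -5037511921/71260 ≈ -70692.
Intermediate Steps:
c = -411 (c = -3*137 = -411)
Z(M) = -411*M
Z(-1*(-172)) + 1/(-33299 - 37961) = -(-411)*(-172) + 1/(-33299 - 37961) = -411*172 + 1/(-71260) = -70692 - 1/71260 = -5037511921/71260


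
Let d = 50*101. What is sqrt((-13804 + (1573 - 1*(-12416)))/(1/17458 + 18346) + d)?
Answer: 2*sqrt(94602053853095045)/8656337 ≈ 71.063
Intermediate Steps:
d = 5050
sqrt((-13804 + (1573 - 1*(-12416)))/(1/17458 + 18346) + d) = sqrt((-13804 + (1573 - 1*(-12416)))/(1/17458 + 18346) + 5050) = sqrt((-13804 + (1573 + 12416))/(1/17458 + 18346) + 5050) = sqrt((-13804 + 13989)/(320284469/17458) + 5050) = sqrt(185*(17458/320284469) + 5050) = sqrt(87290/8656337 + 5050) = sqrt(43714589140/8656337) = 2*sqrt(94602053853095045)/8656337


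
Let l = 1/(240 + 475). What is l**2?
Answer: 1/511225 ≈ 1.9561e-6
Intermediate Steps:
l = 1/715 ≈ 0.0013986
l**2 = (1/715)**2 = 1/511225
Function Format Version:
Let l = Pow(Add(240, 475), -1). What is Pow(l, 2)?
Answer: Rational(1, 511225) ≈ 1.9561e-6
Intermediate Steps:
l = Rational(1, 715) (l = Pow(715, -1) = Rational(1, 715) ≈ 0.0013986)
Pow(l, 2) = Pow(Rational(1, 715), 2) = Rational(1, 511225)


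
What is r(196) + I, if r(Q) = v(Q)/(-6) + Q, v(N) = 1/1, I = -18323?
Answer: -108763/6 ≈ -18127.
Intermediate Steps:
v(N) = 1
r(Q) = -⅙ + Q (r(Q) = 1/(-6) + Q = -⅙*1 + Q = -⅙ + Q)
r(196) + I = (-⅙ + 196) - 18323 = 1175/6 - 18323 = -108763/6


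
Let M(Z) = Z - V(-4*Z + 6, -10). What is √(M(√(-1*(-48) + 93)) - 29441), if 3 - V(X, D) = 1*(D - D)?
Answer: √(-29444 + √141) ≈ 171.56*I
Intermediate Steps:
V(X, D) = 3 (V(X, D) = 3 - (D - D) = 3 - 0 = 3 - 1*0 = 3 + 0 = 3)
M(Z) = -3 + Z (M(Z) = Z - 1*3 = Z - 3 = -3 + Z)
√(M(√(-1*(-48) + 93)) - 29441) = √((-3 + √(-1*(-48) + 93)) - 29441) = √((-3 + √(48 + 93)) - 29441) = √((-3 + √141) - 29441) = √(-29444 + √141)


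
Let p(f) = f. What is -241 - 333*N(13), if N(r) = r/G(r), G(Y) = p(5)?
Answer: -5534/5 ≈ -1106.8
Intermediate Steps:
G(Y) = 5
N(r) = r/5
-241 - 333*N(13) = -241 - 333*13/5 = -241 - 4329/5 = -5534/5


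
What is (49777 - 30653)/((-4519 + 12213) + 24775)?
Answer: 19124/32469 ≈ 0.58899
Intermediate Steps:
(49777 - 30653)/((-4519 + 12213) + 24775) = 19124/(7694 + 24775) = 19124/32469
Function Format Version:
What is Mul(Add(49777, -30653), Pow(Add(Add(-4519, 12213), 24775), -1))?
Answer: Rational(19124, 32469) ≈ 0.58899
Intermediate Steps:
Mul(Add(49777, -30653), Pow(Add(Add(-4519, 12213), 24775), -1)) = Mul(19124, Pow(Add(7694, 24775), -1)) = Mul(19124, Pow(32469, -1)) = Mul(19124, Rational(1, 32469)) = Rational(19124, 32469)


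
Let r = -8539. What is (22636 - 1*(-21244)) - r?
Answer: 52419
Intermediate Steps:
(22636 - 1*(-21244)) - r = (22636 - 1*(-21244)) - 1*(-8539) = (22636 + 21244) + 8539 = 43880 + 8539 = 52419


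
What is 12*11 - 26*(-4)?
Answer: 236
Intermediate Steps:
12*11 - 26*(-4) = 132 + 104 = 236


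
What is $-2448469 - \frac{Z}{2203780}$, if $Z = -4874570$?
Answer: $- \frac{539588213825}{220378} \approx -2.4485 \cdot 10^{6}$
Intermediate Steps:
$-2448469 - \frac{Z}{2203780} = -2448469 - - \frac{4874570}{2203780} = -2448469 - \left(-4874570\right) \frac{1}{2203780} = -2448469 - - \frac{487457}{220378} = -2448469 + \frac{487457}{220378} = - \frac{539588213825}{220378}$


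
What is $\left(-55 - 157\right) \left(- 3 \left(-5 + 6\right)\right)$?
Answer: $636$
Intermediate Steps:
$\left(-55 - 157\right) \left(- 3 \left(-5 + 6\right)\right) = - 212 \left(\left(-3\right) 1\right) = \left(-212\right) \left(-3\right) = 636$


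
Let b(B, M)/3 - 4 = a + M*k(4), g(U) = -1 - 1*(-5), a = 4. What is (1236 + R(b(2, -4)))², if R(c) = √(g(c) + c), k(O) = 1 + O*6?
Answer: 1527424 + 9888*I*√17 ≈ 1.5274e+6 + 40769.0*I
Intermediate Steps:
k(O) = 1 + 6*O
g(U) = 4 (g(U) = -1 + 5 = 4)
b(B, M) = 24 + 75*M (b(B, M) = 12 + 3*(4 + M*(1 + 6*4)) = 12 + 3*(4 + M*(1 + 24)) = 12 + 3*(4 + M*25) = 12 + 3*(4 + 25*M) = 12 + (12 + 75*M) = 24 + 75*M)
R(c) = √(4 + c)
(1236 + R(b(2, -4)))² = (1236 + √(4 + (24 + 75*(-4))))² = (1236 + √(4 + (24 - 300)))² = (1236 + √(4 - 276))² = (1236 + √(-272))² = (1236 + 4*I*√17)²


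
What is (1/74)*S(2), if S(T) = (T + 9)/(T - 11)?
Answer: -11/666 ≈ -0.016517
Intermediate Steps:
S(T) = (9 + T)/(-11 + T)
(1/74)*S(2) = (1/74)*((9 + 2)/(-11 + 2)) = (1*(1/74))*(11/(-9)) = (-⅑*11)/74 = (1/74)*(-11/9) = -11/666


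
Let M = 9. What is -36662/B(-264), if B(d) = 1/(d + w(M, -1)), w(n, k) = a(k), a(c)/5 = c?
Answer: 9862078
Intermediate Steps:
a(c) = 5*c
w(n, k) = 5*k
B(d) = 1/(-5 + d) (B(d) = 1/(d + 5*(-1)) = 1/(d - 5) = 1/(-5 + d))
-36662/B(-264) = -36662/(1/(-5 - 264)) = -36662/(1/(-269)) = -36662/(-1/269) = -36662*(-269) = 9862078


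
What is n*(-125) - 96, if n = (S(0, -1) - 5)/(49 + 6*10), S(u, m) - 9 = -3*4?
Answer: -9464/109 ≈ -86.826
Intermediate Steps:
S(u, m) = -3 (S(u, m) = 9 - 3*4 = 9 - 12 = -3)
n = -8/109 (n = (-3 - 5)/(49 + 6*10) = -8/(49 + 60) = -8/109 ≈ -0.073395)
n*(-125) - 96 = -8/109*(-125) - 96 = 1000/109 - 96 = -9464/109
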